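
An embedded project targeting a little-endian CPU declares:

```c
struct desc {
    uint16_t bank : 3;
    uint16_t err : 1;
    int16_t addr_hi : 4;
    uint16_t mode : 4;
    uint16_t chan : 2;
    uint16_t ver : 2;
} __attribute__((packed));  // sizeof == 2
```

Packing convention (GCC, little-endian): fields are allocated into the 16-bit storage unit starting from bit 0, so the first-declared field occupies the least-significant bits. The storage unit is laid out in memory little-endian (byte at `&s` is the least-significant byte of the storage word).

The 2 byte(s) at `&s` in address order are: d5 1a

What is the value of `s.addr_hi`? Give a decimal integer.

[0]=0xd5 [1]=0x1a (little-endian) → word 0x1ad5
bank:3 @ bit 0 → (0x1ad5>>0)&0x7 = 0x5
err:1 @ bit 3 → (0x1ad5>>3)&0x1 = 0x0
addr_hi:4 @ bit 4 → (0x1ad5>>4)&0xf = 0xd  ←
mode:4 @ bit 8 → (0x1ad5>>8)&0xf = 0xa
chan:2 @ bit 12 → (0x1ad5>>12)&0x3 = 0x1
ver:2 @ bit 14 → (0x1ad5>>14)&0x3 = 0x0
addr_hi signed 4b, MSB=1: 13 - 16 = -3

-3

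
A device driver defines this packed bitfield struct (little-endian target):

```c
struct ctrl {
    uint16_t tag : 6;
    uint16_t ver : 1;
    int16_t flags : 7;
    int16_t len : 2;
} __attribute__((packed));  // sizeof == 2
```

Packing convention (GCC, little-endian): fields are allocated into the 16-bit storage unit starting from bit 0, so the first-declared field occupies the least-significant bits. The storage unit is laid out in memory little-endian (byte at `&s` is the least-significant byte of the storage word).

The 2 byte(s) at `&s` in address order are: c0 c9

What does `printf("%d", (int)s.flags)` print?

19

[0]=0xc0 [1]=0xc9 (little-endian) → word 0xc9c0
tag:6 @ bit 0 → (0xc9c0>>0)&0x3f = 0x0
ver:1 @ bit 6 → (0xc9c0>>6)&0x1 = 0x1
flags:7 @ bit 7 → (0xc9c0>>7)&0x7f = 0x13  ←
len:2 @ bit 14 → (0xc9c0>>14)&0x3 = 0x3
flags signed 7b, MSB=0: value = 19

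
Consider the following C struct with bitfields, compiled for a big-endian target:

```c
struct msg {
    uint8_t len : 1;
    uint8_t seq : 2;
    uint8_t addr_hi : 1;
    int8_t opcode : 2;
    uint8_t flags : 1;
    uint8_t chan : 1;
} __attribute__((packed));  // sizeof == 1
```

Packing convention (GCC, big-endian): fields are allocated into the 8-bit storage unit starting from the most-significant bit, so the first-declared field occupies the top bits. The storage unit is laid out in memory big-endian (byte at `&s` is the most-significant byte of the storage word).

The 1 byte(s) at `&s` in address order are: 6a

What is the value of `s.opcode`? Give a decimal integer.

-2

[0]=0x6a (big-endian) → word 0x6a
len [7+:1] = (word>>7) & 0x1 = 0
seq [5+:2] = (word>>5) & 0x3 = 3
addr_hi [4+:1] = (word>>4) & 0x1 = 0
opcode [2+:2] = (word>>2) & 0x3 = 2  ←
flags [1+:1] = (word>>1) & 0x1 = 1
chan [0+:1] = (word>>0) & 0x1 = 0
opcode signed 2b, MSB=1: 2 - 4 = -2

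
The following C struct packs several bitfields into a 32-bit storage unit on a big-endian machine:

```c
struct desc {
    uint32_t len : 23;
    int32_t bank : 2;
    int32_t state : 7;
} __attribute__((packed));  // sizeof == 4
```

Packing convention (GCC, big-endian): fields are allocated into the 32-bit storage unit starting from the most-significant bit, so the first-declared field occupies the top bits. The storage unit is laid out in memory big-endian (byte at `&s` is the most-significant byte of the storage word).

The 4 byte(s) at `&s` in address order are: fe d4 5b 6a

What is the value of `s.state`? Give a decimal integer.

-22

[0]=0xfe [1]=0xd4 [2]=0x5b [3]=0x6a (big-endian) → word 0xfed45b6a
len:23 @ bit 9 → (0xfed45b6a>>9)&0x7fffff = 0x7f6a2d
bank:2 @ bit 7 → (0xfed45b6a>>7)&0x3 = 0x2
state:7 @ bit 0 → (0xfed45b6a>>0)&0x7f = 0x6a  ←
state signed 7b, MSB=1: 106 - 128 = -22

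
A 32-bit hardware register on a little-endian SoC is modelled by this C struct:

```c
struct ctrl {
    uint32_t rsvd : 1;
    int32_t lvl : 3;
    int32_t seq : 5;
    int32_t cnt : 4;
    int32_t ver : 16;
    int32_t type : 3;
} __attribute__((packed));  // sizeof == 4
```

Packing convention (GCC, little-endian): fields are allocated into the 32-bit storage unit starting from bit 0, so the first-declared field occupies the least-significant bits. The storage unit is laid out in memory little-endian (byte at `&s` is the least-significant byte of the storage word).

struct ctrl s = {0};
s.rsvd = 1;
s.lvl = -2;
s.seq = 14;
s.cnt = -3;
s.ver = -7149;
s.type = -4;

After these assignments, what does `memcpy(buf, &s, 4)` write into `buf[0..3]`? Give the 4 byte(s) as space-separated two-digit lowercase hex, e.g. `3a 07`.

rsvd (1b) val=1 bits=0x1 at bit 0: 0x00000001
lvl (3b) val=-2 bits=0x6 at bit 1: 0x0000000d
seq (5b) val=14 bits=0xe at bit 4: 0x000000ed
cnt (4b) val=-3 bits=0xd at bit 9: 0x00001aed
ver (16b) val=-7149 bits=0xe413 at bit 13: 0x1c827aed
type (3b) val=-4 bits=0x4 at bit 29: 0x9c827aed
word = 0x9c827aed → little-endian bytes:
  [0]=0xed  [1]=0x7a  [2]=0x82  [3]=0x9c

ed 7a 82 9c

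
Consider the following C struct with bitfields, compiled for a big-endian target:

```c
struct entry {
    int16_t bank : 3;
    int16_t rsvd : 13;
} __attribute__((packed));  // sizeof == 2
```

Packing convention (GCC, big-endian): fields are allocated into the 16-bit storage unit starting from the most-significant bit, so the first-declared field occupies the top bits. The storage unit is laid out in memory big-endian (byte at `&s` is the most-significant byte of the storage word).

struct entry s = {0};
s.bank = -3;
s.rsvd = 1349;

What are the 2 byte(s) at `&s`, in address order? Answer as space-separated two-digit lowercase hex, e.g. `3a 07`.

a5 45

[13+:3] bank=-3 & 0x7 = 0x5; word=0xa000
[0+:13] rsvd=1349 & 0x1fff = 0x545; word=0xa545
word = 0xa545 → big-endian bytes:
  [0]=0xa5  [1]=0x45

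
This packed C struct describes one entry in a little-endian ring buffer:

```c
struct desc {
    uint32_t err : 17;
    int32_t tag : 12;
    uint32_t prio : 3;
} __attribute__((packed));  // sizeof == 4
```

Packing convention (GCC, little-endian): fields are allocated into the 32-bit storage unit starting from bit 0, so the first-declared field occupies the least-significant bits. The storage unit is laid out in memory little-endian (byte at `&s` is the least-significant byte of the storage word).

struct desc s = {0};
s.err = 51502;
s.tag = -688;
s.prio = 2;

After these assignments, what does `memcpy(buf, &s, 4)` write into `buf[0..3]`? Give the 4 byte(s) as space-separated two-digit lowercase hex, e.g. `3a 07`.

err:17 = 51502 → 0xc92e << 0 → word 0x0000c92e
tag:12 = -688 → 0xd50 << 17 → word 0x1aa0c92e
prio:3 = 2 → 0x2 << 29 → word 0x5aa0c92e
word = 0x5aa0c92e → little-endian bytes:
  [0]=0x2e  [1]=0xc9  [2]=0xa0  [3]=0x5a

2e c9 a0 5a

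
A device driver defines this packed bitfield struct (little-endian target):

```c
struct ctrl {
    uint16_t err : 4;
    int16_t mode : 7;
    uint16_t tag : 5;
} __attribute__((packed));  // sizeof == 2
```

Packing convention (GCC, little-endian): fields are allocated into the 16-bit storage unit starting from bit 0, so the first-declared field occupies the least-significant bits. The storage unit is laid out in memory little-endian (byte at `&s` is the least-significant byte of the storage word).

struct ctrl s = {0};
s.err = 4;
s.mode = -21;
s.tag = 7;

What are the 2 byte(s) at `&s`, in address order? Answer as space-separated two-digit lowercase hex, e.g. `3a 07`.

b4 3e

err:4 = 4 → 0x4 << 0 → word 0x0004
mode:7 = -21 → 0x6b << 4 → word 0x06b4
tag:5 = 7 → 0x7 << 11 → word 0x3eb4
word = 0x3eb4 → little-endian bytes:
  [0]=0xb4  [1]=0x3e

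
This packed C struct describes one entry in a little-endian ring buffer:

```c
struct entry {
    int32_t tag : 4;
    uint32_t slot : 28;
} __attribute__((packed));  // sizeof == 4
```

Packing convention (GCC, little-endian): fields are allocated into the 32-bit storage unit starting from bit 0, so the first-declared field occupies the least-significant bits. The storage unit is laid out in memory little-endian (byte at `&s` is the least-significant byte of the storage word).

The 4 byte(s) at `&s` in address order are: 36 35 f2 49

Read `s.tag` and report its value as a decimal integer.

6

[0]=0x36 [1]=0x35 [2]=0xf2 [3]=0x49 (little-endian) → word 0x49f23536
tag [0+:4] = (word>>0) & 0xf = 6  ←
slot [4+:28] = (word>>4) & 0xfffffff = 77538131
tag signed 4b, MSB=0: value = 6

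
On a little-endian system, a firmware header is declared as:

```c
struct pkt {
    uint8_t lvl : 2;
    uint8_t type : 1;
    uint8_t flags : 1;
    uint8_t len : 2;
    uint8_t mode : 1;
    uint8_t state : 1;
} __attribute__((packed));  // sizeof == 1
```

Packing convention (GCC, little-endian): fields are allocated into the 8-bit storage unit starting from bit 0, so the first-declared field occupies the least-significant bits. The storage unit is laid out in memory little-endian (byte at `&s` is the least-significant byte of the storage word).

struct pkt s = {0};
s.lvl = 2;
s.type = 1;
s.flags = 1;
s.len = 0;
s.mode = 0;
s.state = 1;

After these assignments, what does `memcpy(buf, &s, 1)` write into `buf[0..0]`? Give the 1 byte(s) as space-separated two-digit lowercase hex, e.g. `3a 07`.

8e

lvl:2 = 2 → 0x2 << 0 → word 0x02
type:1 = 1 → 0x1 << 2 → word 0x06
flags:1 = 1 → 0x1 << 3 → word 0x0e
len:2 = 0 → 0x0 << 4 → word 0x0e
mode:1 = 0 → 0x0 << 6 → word 0x0e
state:1 = 1 → 0x1 << 7 → word 0x8e
word = 0x8e → little-endian bytes:
  [0]=0x8e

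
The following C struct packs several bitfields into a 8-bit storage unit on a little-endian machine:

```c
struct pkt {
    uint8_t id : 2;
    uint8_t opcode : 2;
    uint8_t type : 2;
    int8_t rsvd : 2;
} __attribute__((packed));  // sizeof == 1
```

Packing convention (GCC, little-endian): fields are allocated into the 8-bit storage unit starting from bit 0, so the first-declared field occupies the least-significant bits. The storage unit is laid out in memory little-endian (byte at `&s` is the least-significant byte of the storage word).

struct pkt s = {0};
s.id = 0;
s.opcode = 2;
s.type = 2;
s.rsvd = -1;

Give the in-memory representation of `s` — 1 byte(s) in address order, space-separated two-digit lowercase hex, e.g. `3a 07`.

e8

id (2b) val=0 bits=0x0 at bit 0: 0x00
opcode (2b) val=2 bits=0x2 at bit 2: 0x08
type (2b) val=2 bits=0x2 at bit 4: 0x28
rsvd (2b) val=-1 bits=0x3 at bit 6: 0xe8
word = 0xe8 → little-endian bytes:
  [0]=0xe8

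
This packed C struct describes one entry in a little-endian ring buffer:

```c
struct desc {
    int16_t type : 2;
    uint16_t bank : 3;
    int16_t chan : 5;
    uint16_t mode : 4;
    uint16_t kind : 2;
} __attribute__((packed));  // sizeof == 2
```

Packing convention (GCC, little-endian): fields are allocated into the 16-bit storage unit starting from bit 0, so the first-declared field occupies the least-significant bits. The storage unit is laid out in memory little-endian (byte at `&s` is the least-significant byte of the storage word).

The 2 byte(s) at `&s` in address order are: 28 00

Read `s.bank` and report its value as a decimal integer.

[0]=0x28 [1]=0x00 (little-endian) → word 0x0028
type [0+:2] = (word>>0) & 0x3 = 0
bank [2+:3] = (word>>2) & 0x7 = 2  ←
chan [5+:5] = (word>>5) & 0x1f = 1
mode [10+:4] = (word>>10) & 0xf = 0
kind [14+:2] = (word>>14) & 0x3 = 0

2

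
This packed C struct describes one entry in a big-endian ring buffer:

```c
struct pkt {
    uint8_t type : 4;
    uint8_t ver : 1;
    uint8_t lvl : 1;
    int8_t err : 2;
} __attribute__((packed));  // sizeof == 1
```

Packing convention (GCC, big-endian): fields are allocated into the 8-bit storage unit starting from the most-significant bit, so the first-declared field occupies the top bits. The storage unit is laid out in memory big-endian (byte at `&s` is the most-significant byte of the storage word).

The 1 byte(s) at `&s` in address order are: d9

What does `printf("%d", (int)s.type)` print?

[0]=0xd9 (big-endian) → word 0xd9
type [4+:4] = (word>>4) & 0xf = 13  ←
ver [3+:1] = (word>>3) & 0x1 = 1
lvl [2+:1] = (word>>2) & 0x1 = 0
err [0+:2] = (word>>0) & 0x3 = 1

13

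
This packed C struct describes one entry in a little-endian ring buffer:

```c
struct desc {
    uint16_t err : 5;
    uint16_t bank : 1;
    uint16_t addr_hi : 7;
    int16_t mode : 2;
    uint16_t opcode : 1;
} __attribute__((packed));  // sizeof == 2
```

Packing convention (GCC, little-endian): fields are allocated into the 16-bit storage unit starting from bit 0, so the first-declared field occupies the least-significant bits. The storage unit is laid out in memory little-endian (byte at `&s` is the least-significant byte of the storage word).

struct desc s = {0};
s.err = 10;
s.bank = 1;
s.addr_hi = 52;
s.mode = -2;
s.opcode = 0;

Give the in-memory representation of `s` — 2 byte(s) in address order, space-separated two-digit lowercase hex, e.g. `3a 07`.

2a 4d

err:5 = 10 → 0xa << 0 → word 0x000a
bank:1 = 1 → 0x1 << 5 → word 0x002a
addr_hi:7 = 52 → 0x34 << 6 → word 0x0d2a
mode:2 = -2 → 0x2 << 13 → word 0x4d2a
opcode:1 = 0 → 0x0 << 15 → word 0x4d2a
word = 0x4d2a → little-endian bytes:
  [0]=0x2a  [1]=0x4d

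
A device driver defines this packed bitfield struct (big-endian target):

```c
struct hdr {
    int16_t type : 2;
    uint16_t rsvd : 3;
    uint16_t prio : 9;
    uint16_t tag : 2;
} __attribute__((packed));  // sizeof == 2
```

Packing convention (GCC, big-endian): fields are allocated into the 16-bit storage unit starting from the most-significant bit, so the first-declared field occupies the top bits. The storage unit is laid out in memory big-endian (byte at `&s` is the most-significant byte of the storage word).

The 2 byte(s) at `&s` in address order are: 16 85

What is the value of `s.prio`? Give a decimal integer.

417

[0]=0x16 [1]=0x85 (big-endian) → word 0x1685
type [14+:2] = (word>>14) & 0x3 = 0
rsvd [11+:3] = (word>>11) & 0x7 = 2
prio [2+:9] = (word>>2) & 0x1ff = 417  ←
tag [0+:2] = (word>>0) & 0x3 = 1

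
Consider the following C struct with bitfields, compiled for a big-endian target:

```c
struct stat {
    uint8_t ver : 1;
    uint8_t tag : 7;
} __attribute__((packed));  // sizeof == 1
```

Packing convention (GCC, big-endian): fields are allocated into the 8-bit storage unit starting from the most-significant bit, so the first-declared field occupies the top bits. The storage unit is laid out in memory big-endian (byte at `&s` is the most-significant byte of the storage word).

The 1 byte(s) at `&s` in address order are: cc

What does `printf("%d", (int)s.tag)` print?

76

[0]=0xcc (big-endian) → word 0xcc
ver [7+:1] = (word>>7) & 0x1 = 1
tag [0+:7] = (word>>0) & 0x7f = 76  ←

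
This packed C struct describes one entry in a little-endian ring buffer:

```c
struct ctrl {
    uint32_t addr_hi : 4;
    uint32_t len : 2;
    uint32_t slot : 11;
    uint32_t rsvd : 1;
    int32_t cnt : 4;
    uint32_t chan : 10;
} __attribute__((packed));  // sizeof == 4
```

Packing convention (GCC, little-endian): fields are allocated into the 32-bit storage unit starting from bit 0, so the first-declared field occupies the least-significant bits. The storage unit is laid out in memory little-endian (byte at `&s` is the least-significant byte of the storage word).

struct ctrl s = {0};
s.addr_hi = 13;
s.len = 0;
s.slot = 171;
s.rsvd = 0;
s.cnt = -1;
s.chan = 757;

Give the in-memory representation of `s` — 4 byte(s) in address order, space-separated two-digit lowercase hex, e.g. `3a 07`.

cd 2a 7c bd

addr_hi (4b) val=13 bits=0xd at bit 0: 0x0000000d
len (2b) val=0 bits=0x0 at bit 4: 0x0000000d
slot (11b) val=171 bits=0xab at bit 6: 0x00002acd
rsvd (1b) val=0 bits=0x0 at bit 17: 0x00002acd
cnt (4b) val=-1 bits=0xf at bit 18: 0x003c2acd
chan (10b) val=757 bits=0x2f5 at bit 22: 0xbd7c2acd
word = 0xbd7c2acd → little-endian bytes:
  [0]=0xcd  [1]=0x2a  [2]=0x7c  [3]=0xbd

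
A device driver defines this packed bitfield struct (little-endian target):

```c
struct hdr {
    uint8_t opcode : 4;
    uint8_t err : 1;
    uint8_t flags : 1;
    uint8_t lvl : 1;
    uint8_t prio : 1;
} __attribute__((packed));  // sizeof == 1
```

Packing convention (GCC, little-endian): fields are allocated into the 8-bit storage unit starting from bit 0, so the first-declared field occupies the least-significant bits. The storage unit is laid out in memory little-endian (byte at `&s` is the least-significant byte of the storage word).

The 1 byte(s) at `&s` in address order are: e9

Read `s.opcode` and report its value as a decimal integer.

[0]=0xe9 (little-endian) → word 0xe9
opcode [0+:4] = (word>>0) & 0xf = 9  ←
err [4+:1] = (word>>4) & 0x1 = 0
flags [5+:1] = (word>>5) & 0x1 = 1
lvl [6+:1] = (word>>6) & 0x1 = 1
prio [7+:1] = (word>>7) & 0x1 = 1

9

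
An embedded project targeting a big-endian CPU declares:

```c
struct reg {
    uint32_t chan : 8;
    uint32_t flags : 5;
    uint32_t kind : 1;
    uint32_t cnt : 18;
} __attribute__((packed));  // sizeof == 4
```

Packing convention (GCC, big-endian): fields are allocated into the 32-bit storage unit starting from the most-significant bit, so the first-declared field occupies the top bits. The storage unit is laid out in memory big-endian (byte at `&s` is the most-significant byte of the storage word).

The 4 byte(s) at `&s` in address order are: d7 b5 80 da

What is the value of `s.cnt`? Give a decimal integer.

98522

[0]=0xd7 [1]=0xb5 [2]=0x80 [3]=0xda (big-endian) → word 0xd7b580da
chan [24+:8] = (word>>24) & 0xff = 215
flags [19+:5] = (word>>19) & 0x1f = 22
kind [18+:1] = (word>>18) & 0x1 = 1
cnt [0+:18] = (word>>0) & 0x3ffff = 98522  ←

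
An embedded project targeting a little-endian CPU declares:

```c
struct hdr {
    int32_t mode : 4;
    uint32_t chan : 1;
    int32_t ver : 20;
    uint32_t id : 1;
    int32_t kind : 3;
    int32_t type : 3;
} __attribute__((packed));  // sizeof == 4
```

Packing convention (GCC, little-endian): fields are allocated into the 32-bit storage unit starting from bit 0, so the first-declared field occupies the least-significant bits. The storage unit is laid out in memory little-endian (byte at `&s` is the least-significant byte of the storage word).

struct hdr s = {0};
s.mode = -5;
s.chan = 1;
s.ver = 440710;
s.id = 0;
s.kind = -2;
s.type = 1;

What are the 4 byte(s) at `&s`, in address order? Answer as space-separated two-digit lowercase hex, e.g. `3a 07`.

db 30 d7 38

[0+:4] mode=-5 & 0xf = 0xb; word=0x0000000b
[4+:1] chan=1 & 0x1 = 0x1; word=0x0000001b
[5+:20] ver=440710 & 0xfffff = 0x6b986; word=0x00d730db
[25+:1] id=0 & 0x1 = 0x0; word=0x00d730db
[26+:3] kind=-2 & 0x7 = 0x6; word=0x18d730db
[29+:3] type=1 & 0x7 = 0x1; word=0x38d730db
word = 0x38d730db → little-endian bytes:
  [0]=0xdb  [1]=0x30  [2]=0xd7  [3]=0x38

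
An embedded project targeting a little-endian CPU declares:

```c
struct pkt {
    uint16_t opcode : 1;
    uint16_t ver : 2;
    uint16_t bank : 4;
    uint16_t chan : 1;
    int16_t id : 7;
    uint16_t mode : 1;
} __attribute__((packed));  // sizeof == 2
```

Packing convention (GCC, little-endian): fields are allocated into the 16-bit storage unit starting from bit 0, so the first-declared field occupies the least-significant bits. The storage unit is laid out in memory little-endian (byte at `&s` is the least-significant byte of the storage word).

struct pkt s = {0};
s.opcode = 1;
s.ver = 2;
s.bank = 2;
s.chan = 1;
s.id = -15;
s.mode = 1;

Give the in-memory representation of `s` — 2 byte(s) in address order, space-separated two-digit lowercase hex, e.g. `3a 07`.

95 f1

opcode:1 = 1 → 0x1 << 0 → word 0x0001
ver:2 = 2 → 0x2 << 1 → word 0x0005
bank:4 = 2 → 0x2 << 3 → word 0x0015
chan:1 = 1 → 0x1 << 7 → word 0x0095
id:7 = -15 → 0x71 << 8 → word 0x7195
mode:1 = 1 → 0x1 << 15 → word 0xf195
word = 0xf195 → little-endian bytes:
  [0]=0x95  [1]=0xf1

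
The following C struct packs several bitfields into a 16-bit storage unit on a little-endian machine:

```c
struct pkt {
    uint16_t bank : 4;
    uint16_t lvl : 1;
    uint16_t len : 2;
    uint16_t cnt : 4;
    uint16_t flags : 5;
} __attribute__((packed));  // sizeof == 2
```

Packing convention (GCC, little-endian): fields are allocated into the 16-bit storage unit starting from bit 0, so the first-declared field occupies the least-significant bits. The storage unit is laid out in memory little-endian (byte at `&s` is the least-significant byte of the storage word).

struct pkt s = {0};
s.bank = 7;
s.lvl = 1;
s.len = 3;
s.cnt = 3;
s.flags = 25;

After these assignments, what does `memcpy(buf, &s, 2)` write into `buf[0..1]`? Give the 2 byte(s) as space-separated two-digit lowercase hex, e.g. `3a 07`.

bank:4 = 7 → 0x7 << 0 → word 0x0007
lvl:1 = 1 → 0x1 << 4 → word 0x0017
len:2 = 3 → 0x3 << 5 → word 0x0077
cnt:4 = 3 → 0x3 << 7 → word 0x01f7
flags:5 = 25 → 0x19 << 11 → word 0xc9f7
word = 0xc9f7 → little-endian bytes:
  [0]=0xf7  [1]=0xc9

f7 c9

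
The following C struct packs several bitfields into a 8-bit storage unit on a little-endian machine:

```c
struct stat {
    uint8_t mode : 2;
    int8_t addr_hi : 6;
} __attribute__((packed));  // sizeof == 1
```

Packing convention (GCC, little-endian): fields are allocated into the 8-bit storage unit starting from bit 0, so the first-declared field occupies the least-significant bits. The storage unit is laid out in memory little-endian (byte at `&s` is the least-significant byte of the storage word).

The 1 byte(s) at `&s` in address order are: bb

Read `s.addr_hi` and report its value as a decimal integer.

-18

[0]=0xbb (little-endian) → word 0xbb
mode:2 @ bit 0 → (0xbb>>0)&0x3 = 0x3
addr_hi:6 @ bit 2 → (0xbb>>2)&0x3f = 0x2e  ←
addr_hi signed 6b, MSB=1: 46 - 64 = -18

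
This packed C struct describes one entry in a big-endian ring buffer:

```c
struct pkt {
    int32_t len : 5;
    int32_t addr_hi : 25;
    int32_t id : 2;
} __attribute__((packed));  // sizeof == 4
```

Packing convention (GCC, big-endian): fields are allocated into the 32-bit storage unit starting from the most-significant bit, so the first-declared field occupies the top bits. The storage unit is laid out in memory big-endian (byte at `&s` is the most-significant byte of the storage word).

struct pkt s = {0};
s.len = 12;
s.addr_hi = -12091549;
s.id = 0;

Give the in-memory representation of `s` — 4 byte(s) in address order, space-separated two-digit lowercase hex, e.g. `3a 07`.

len (5b) val=12 bits=0xc at bit 27: 0x60000000
addr_hi (25b) val=-12091549 bits=0x1477f63 at bit 2: 0x651dfd8c
id (2b) val=0 bits=0x0 at bit 0: 0x651dfd8c
word = 0x651dfd8c → big-endian bytes:
  [0]=0x65  [1]=0x1d  [2]=0xfd  [3]=0x8c

65 1d fd 8c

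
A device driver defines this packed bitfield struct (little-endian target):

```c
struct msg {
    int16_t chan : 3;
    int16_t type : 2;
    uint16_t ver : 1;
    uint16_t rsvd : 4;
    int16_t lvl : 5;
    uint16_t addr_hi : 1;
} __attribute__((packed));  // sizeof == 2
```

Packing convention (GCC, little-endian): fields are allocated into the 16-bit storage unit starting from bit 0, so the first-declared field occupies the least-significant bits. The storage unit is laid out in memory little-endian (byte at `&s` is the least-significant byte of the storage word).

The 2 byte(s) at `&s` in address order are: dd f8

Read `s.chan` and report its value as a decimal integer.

[0]=0xdd [1]=0xf8 (little-endian) → word 0xf8dd
chan [0+:3] = (word>>0) & 0x7 = 5  ←
type [3+:2] = (word>>3) & 0x3 = 3
ver [5+:1] = (word>>5) & 0x1 = 0
rsvd [6+:4] = (word>>6) & 0xf = 3
lvl [10+:5] = (word>>10) & 0x1f = 30
addr_hi [15+:1] = (word>>15) & 0x1 = 1
chan signed 3b, MSB=1: 5 - 8 = -3

-3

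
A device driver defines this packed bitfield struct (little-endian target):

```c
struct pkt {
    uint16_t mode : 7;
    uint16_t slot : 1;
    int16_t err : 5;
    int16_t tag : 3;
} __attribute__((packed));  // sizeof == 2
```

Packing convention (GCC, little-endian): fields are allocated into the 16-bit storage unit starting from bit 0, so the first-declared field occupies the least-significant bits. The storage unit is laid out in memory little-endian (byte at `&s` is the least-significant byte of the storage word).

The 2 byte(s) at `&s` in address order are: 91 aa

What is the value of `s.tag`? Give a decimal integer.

[0]=0x91 [1]=0xaa (little-endian) → word 0xaa91
mode [0+:7] = (word>>0) & 0x7f = 17
slot [7+:1] = (word>>7) & 0x1 = 1
err [8+:5] = (word>>8) & 0x1f = 10
tag [13+:3] = (word>>13) & 0x7 = 5  ←
tag signed 3b, MSB=1: 5 - 8 = -3

-3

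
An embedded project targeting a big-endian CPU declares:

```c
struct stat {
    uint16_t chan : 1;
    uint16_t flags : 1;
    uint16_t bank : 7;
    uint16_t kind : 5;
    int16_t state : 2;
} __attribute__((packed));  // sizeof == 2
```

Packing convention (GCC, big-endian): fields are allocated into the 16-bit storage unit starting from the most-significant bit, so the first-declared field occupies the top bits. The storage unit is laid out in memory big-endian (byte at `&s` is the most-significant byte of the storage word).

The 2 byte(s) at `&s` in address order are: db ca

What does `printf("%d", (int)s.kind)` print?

18

[0]=0xdb [1]=0xca (big-endian) → word 0xdbca
chan:1 @ bit 15 → (0xdbca>>15)&0x1 = 0x1
flags:1 @ bit 14 → (0xdbca>>14)&0x1 = 0x1
bank:7 @ bit 7 → (0xdbca>>7)&0x7f = 0x37
kind:5 @ bit 2 → (0xdbca>>2)&0x1f = 0x12  ←
state:2 @ bit 0 → (0xdbca>>0)&0x3 = 0x2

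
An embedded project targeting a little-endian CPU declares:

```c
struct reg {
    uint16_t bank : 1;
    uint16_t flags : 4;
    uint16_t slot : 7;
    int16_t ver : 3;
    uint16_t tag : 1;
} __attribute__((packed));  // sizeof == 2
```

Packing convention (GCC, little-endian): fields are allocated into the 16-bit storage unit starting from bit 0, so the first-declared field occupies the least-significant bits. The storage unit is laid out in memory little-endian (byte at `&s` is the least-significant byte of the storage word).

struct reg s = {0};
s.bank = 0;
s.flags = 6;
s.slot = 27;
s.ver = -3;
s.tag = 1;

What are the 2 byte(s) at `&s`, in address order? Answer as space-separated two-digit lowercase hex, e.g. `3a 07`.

6c d3

[0+:1] bank=0 & 0x1 = 0x0; word=0x0000
[1+:4] flags=6 & 0xf = 0x6; word=0x000c
[5+:7] slot=27 & 0x7f = 0x1b; word=0x036c
[12+:3] ver=-3 & 0x7 = 0x5; word=0x536c
[15+:1] tag=1 & 0x1 = 0x1; word=0xd36c
word = 0xd36c → little-endian bytes:
  [0]=0x6c  [1]=0xd3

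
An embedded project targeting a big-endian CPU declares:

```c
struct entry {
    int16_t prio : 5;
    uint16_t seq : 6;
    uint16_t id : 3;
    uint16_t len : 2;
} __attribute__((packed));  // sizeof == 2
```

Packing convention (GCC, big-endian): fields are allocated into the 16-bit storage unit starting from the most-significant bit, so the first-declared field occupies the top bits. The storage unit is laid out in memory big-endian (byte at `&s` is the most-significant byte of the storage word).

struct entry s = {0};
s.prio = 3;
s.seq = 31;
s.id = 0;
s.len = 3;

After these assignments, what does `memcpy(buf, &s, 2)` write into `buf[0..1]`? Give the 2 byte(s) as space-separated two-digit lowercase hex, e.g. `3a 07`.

1b e3

prio (5b) val=3 bits=0x3 at bit 11: 0x1800
seq (6b) val=31 bits=0x1f at bit 5: 0x1be0
id (3b) val=0 bits=0x0 at bit 2: 0x1be0
len (2b) val=3 bits=0x3 at bit 0: 0x1be3
word = 0x1be3 → big-endian bytes:
  [0]=0x1b  [1]=0xe3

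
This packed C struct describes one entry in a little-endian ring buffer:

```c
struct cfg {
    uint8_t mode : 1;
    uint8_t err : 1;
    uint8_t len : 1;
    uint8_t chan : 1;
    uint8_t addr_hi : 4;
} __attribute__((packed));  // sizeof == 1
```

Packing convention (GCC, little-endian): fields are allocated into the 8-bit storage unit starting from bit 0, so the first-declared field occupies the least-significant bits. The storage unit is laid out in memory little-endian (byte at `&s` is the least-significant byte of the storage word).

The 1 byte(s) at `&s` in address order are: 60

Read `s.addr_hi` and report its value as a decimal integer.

[0]=0x60 (little-endian) → word 0x60
mode [0+:1] = (word>>0) & 0x1 = 0
err [1+:1] = (word>>1) & 0x1 = 0
len [2+:1] = (word>>2) & 0x1 = 0
chan [3+:1] = (word>>3) & 0x1 = 0
addr_hi [4+:4] = (word>>4) & 0xf = 6  ←

6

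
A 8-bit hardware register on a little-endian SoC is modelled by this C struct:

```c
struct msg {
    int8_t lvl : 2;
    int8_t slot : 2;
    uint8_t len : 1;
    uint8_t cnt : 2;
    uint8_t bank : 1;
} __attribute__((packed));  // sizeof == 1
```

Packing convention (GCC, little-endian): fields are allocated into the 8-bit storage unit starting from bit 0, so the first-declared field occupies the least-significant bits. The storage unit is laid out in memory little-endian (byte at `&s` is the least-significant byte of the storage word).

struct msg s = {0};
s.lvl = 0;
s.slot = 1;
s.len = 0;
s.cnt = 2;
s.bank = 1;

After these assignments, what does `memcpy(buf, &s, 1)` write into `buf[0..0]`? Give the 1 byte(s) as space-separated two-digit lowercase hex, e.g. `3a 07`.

[0+:2] lvl=0 & 0x3 = 0x0; word=0x00
[2+:2] slot=1 & 0x3 = 0x1; word=0x04
[4+:1] len=0 & 0x1 = 0x0; word=0x04
[5+:2] cnt=2 & 0x3 = 0x2; word=0x44
[7+:1] bank=1 & 0x1 = 0x1; word=0xc4
word = 0xc4 → little-endian bytes:
  [0]=0xc4

c4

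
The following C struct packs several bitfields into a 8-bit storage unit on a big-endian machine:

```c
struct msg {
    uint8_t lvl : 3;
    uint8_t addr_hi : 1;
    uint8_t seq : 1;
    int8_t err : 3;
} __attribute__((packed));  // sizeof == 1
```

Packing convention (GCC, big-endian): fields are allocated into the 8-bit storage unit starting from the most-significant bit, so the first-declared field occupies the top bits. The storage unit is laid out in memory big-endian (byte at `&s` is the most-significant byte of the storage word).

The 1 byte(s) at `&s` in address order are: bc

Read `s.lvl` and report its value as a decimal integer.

[0]=0xbc (big-endian) → word 0xbc
lvl [5+:3] = (word>>5) & 0x7 = 5  ←
addr_hi [4+:1] = (word>>4) & 0x1 = 1
seq [3+:1] = (word>>3) & 0x1 = 1
err [0+:3] = (word>>0) & 0x7 = 4

5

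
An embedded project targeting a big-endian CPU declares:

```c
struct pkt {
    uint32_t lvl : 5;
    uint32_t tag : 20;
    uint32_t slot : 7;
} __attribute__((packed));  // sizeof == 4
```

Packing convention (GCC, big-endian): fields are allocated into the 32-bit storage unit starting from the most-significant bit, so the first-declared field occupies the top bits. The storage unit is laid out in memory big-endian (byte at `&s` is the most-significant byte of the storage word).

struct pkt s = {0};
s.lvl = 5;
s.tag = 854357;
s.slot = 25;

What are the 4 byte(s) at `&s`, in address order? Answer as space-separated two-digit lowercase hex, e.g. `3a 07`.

2e 84 aa 99

lvl:5 = 5 → 0x5 << 27 → word 0x28000000
tag:20 = 854357 → 0xd0955 << 7 → word 0x2e84aa80
slot:7 = 25 → 0x19 << 0 → word 0x2e84aa99
word = 0x2e84aa99 → big-endian bytes:
  [0]=0x2e  [1]=0x84  [2]=0xaa  [3]=0x99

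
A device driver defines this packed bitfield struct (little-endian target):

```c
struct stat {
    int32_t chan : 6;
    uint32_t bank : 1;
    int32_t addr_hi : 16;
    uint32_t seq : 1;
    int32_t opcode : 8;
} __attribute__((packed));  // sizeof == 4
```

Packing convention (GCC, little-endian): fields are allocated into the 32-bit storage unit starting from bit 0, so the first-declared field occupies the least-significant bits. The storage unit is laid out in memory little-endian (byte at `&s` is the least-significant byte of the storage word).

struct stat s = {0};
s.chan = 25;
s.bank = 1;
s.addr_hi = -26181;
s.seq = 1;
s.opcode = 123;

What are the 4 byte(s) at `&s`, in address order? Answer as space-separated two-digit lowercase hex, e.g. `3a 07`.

chan (6b) val=25 bits=0x19 at bit 0: 0x00000019
bank (1b) val=1 bits=0x1 at bit 6: 0x00000059
addr_hi (16b) val=-26181 bits=0x99bb at bit 7: 0x004cddd9
seq (1b) val=1 bits=0x1 at bit 23: 0x00ccddd9
opcode (8b) val=123 bits=0x7b at bit 24: 0x7bccddd9
word = 0x7bccddd9 → little-endian bytes:
  [0]=0xd9  [1]=0xdd  [2]=0xcc  [3]=0x7b

d9 dd cc 7b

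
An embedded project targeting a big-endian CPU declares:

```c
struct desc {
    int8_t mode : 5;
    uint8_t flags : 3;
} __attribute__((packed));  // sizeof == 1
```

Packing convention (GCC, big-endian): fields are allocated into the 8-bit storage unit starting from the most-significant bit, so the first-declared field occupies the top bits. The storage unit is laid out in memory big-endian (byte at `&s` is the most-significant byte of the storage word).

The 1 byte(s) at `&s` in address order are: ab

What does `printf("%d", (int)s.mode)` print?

[0]=0xab (big-endian) → word 0xab
mode [3+:5] = (word>>3) & 0x1f = 21  ←
flags [0+:3] = (word>>0) & 0x7 = 3
mode signed 5b, MSB=1: 21 - 32 = -11

-11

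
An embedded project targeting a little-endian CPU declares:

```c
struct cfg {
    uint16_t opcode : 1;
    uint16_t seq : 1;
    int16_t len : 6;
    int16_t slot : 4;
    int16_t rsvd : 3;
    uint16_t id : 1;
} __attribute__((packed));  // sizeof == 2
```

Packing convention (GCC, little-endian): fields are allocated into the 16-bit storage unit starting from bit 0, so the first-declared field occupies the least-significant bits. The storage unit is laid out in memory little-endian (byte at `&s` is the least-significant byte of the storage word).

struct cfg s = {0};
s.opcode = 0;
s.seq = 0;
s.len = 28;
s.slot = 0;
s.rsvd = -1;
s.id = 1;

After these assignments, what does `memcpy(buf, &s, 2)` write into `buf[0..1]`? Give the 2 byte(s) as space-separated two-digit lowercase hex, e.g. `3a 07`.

70 f0

[0+:1] opcode=0 & 0x1 = 0x0; word=0x0000
[1+:1] seq=0 & 0x1 = 0x0; word=0x0000
[2+:6] len=28 & 0x3f = 0x1c; word=0x0070
[8+:4] slot=0 & 0xf = 0x0; word=0x0070
[12+:3] rsvd=-1 & 0x7 = 0x7; word=0x7070
[15+:1] id=1 & 0x1 = 0x1; word=0xf070
word = 0xf070 → little-endian bytes:
  [0]=0x70  [1]=0xf0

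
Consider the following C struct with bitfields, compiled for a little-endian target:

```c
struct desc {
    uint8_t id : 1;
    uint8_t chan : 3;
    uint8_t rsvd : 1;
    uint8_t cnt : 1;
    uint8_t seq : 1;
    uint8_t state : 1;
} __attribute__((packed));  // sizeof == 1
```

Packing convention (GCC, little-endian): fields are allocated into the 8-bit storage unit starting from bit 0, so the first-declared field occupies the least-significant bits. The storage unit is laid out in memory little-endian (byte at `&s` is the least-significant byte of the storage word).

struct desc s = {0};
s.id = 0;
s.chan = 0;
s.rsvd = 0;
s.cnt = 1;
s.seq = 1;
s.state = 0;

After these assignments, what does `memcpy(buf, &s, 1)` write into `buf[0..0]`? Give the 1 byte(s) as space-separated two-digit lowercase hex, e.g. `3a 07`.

id (1b) val=0 bits=0x0 at bit 0: 0x00
chan (3b) val=0 bits=0x0 at bit 1: 0x00
rsvd (1b) val=0 bits=0x0 at bit 4: 0x00
cnt (1b) val=1 bits=0x1 at bit 5: 0x20
seq (1b) val=1 bits=0x1 at bit 6: 0x60
state (1b) val=0 bits=0x0 at bit 7: 0x60
word = 0x60 → little-endian bytes:
  [0]=0x60

60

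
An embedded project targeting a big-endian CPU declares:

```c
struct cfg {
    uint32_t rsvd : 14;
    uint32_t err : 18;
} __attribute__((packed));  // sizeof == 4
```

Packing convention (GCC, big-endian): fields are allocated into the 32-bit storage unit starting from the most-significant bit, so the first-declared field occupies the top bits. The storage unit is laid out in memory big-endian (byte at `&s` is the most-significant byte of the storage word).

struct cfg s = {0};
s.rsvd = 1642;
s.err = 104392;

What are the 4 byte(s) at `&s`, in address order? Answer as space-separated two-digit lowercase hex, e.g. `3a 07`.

rsvd:14 = 1642 → 0x66a << 18 → word 0x19a80000
err:18 = 104392 → 0x197c8 << 0 → word 0x19a997c8
word = 0x19a997c8 → big-endian bytes:
  [0]=0x19  [1]=0xa9  [2]=0x97  [3]=0xc8

19 a9 97 c8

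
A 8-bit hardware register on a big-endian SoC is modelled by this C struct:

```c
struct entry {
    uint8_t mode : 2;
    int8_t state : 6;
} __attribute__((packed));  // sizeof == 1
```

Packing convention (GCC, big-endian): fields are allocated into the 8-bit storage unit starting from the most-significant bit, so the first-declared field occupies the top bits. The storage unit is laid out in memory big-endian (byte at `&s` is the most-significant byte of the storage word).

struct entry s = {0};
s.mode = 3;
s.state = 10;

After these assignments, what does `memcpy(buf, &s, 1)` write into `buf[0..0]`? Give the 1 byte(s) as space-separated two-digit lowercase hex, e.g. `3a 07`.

ca

mode:2 = 3 → 0x3 << 6 → word 0xc0
state:6 = 10 → 0xa << 0 → word 0xca
word = 0xca → big-endian bytes:
  [0]=0xca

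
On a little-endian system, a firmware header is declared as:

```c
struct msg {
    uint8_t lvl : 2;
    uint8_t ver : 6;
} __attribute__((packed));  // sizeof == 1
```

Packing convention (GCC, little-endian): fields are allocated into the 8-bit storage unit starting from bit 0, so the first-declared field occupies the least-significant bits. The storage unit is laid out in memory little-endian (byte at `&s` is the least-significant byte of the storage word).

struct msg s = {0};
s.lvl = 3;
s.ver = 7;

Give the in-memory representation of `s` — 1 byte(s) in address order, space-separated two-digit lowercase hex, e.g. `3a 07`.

1f

[0+:2] lvl=3 & 0x3 = 0x3; word=0x03
[2+:6] ver=7 & 0x3f = 0x7; word=0x1f
word = 0x1f → little-endian bytes:
  [0]=0x1f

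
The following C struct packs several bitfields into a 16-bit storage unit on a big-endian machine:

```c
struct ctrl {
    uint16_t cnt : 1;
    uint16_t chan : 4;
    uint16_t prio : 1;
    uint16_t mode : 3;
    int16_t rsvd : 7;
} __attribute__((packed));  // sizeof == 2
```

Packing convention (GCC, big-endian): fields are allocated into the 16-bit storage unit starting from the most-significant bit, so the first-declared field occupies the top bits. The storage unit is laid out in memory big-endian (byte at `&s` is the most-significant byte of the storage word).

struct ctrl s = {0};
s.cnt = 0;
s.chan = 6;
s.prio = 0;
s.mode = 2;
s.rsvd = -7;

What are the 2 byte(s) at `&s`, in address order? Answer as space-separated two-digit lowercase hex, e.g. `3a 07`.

[15+:1] cnt=0 & 0x1 = 0x0; word=0x0000
[11+:4] chan=6 & 0xf = 0x6; word=0x3000
[10+:1] prio=0 & 0x1 = 0x0; word=0x3000
[7+:3] mode=2 & 0x7 = 0x2; word=0x3100
[0+:7] rsvd=-7 & 0x7f = 0x79; word=0x3179
word = 0x3179 → big-endian bytes:
  [0]=0x31  [1]=0x79

31 79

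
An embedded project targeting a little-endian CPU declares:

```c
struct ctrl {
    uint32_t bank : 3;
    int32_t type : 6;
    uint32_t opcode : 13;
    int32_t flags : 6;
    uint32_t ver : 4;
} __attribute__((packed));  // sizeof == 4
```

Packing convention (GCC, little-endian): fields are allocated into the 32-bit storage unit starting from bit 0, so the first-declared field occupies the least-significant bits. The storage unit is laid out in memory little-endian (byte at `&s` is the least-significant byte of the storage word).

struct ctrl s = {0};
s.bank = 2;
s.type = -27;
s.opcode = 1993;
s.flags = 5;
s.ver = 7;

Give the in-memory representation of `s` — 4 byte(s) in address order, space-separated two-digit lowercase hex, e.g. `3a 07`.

bank:3 = 2 → 0x2 << 0 → word 0x00000002
type:6 = -27 → 0x25 << 3 → word 0x0000012a
opcode:13 = 1993 → 0x7c9 << 9 → word 0x000f932a
flags:6 = 5 → 0x5 << 22 → word 0x014f932a
ver:4 = 7 → 0x7 << 28 → word 0x714f932a
word = 0x714f932a → little-endian bytes:
  [0]=0x2a  [1]=0x93  [2]=0x4f  [3]=0x71

2a 93 4f 71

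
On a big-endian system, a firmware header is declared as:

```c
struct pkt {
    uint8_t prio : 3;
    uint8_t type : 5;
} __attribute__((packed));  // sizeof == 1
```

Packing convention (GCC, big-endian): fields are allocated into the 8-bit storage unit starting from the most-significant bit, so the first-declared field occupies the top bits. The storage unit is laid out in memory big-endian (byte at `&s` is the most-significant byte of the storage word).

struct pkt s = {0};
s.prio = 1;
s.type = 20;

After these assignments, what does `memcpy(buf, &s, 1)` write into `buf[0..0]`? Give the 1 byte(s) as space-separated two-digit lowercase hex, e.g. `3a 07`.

34

[5+:3] prio=1 & 0x7 = 0x1; word=0x20
[0+:5] type=20 & 0x1f = 0x14; word=0x34
word = 0x34 → big-endian bytes:
  [0]=0x34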